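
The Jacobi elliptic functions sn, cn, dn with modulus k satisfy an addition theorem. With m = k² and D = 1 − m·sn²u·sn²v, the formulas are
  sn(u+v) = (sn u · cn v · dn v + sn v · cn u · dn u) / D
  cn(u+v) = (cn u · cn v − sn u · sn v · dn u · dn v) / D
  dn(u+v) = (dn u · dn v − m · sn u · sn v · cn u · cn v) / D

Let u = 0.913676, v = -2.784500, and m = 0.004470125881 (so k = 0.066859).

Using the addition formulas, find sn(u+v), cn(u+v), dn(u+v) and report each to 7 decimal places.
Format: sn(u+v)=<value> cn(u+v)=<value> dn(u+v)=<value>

sn(u+v)=-0.9560372 cn(u+v)=-0.2932455 dn(u+v)=0.9979550

sn u = 0.7914608984605875, cn u = 0.6112198018781456, dn u = 0.9985989519648956
sn v = -0.3528154020965226, cn v = -0.9356929475225669, dn v = 0.9997217435396362
m = k² = 0.004470125881
D = 1 − m·sn²u·sn²v = 0.9996514430452972
sn(u+v) = (sn u·cn v·dn v + sn v·cn u·dn u)/D = -0.9557039414044726/0.9996514430452972 = -0.9560371748107072
cn(u+v) = (cn u·cn v − sn u·sn v·dn u·dn v)/D = -0.2931432823151531/0.9996514430452972 = -0.2932454950718957
dn(u+v) = (dn u·dn v − m·sn u·sn v·cn u·cn v)/D = 0.9976072015583335/0.9996514430452972 = 0.9979550457300034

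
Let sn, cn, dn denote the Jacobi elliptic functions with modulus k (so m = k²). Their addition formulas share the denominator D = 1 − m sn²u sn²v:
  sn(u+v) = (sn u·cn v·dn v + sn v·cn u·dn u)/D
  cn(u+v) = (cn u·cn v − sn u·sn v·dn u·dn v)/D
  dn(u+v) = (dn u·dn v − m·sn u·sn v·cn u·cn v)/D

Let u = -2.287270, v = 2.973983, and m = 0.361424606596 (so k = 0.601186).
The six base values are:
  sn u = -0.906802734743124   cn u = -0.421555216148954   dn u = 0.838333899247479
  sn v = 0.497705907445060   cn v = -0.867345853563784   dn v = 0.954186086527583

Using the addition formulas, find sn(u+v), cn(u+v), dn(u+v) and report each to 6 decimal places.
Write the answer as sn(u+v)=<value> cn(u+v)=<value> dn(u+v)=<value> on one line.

m = k² = 0.361424606596
D = 1 − m·sn²u·sn²v = 0.9263811633123976
sn(u+v) = (sn u·cn v·dn v + sn v·cn u·dn u)/D = 0.5745871454583572/0.9263811633123976 = 0.6202491676361869
cn(u+v) = (cn u·cn v − sn u·sn v·dn u·dn v)/D = 0.7266578782439834/0.9263811633123976 = 0.7844048508561235
dn(u+v) = (dn u·dn v − m·sn u·sn v·cn u·cn v)/D = 0.8595682554274854/0.9263811633123976 = 0.9278775189620502

sn(u+v)=0.620249 cn(u+v)=0.784405 dn(u+v)=0.927878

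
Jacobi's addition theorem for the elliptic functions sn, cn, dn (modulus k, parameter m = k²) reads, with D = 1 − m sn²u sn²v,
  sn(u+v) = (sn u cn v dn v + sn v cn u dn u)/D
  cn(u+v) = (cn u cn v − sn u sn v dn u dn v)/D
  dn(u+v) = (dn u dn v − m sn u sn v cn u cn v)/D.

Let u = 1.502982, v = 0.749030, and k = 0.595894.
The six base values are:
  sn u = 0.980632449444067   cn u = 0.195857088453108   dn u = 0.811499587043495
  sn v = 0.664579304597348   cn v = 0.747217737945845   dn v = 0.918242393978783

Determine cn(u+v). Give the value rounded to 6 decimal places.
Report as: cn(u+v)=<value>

cn(u+v)=-0.399530

m = k² = 0.355089659236
D = 1 − m·sn²u·sn²v = 0.8491851275086484
cn(u+v) = (cn u·cn v − sn u·sn v·dn u·dn v)/D = -0.3392745149057946/0.8491851275086484 = -0.3995295064824828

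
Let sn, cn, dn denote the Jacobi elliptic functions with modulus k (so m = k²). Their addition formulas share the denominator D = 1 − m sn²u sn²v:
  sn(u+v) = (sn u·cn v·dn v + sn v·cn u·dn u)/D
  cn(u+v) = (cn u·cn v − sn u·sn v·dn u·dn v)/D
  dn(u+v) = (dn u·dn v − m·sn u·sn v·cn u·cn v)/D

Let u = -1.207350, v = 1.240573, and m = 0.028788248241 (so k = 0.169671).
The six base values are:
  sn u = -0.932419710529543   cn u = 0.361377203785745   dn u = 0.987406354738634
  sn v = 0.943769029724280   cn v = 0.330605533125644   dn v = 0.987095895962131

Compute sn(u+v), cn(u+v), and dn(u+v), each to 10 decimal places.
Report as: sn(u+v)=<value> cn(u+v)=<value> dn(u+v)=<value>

sn(u+v)=0.0332167128 cn(u+v)=0.9994481727 dn(u+v)=0.9999841181

m = k² = 0.028788248241
D = 1 − m·sn²u·sn²v = 0.9777069457270596
sn(u+v) = (sn u·cn v·dn v + sn v·cn u·dn u)/D = 0.03247621080034255/0.9777069457270596 = 0.0332167127811412
cn(u+v) = (cn u·cn v − sn u·sn v·dn u·dn v)/D = 0.9771674203814754/0.9777069457270596 = 0.9994481727393448
dn(u+v) = (dn u·dn v − m·sn u·sn v·cn u·cn v)/D = 0.9776914178996606/0.9777069457270596 = 0.9999841181169196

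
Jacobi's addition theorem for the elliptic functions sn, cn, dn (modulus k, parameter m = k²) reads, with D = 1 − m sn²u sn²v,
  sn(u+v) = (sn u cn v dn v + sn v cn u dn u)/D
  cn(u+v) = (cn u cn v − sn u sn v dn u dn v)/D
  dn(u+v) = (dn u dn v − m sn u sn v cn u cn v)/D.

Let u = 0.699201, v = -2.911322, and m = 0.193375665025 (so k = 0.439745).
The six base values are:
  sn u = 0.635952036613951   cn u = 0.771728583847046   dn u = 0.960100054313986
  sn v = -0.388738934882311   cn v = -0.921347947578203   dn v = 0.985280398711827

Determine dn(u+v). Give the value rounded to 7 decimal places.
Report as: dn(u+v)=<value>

dn(u+v)=0.9228833

m = k² = 0.193375665025
D = 1 − m·sn²u·sn²v = 0.9881813838957711
dn(u+v) = (dn u·dn v − m·sn u·sn v·cn u·cn v)/D = 0.9119760958620502/0.9881813838957711 = 0.9228832992853074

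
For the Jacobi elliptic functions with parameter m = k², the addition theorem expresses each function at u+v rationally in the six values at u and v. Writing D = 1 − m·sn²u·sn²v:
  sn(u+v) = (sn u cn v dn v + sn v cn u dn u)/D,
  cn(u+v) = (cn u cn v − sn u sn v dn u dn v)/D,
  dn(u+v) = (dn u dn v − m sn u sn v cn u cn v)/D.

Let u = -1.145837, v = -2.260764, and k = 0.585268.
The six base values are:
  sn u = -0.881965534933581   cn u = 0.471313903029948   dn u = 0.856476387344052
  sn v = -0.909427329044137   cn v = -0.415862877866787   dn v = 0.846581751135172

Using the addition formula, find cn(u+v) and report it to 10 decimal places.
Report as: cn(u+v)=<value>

m = k² = 0.342538631824
D = 1 − m·sn²u·sn²v = 0.7796318685209281
cn(u+v) = (cn u·cn v − sn u·sn v·dn u·dn v)/D = -0.7775745224918815/0.7796318685209281 = -0.9973611314363667

cn(u+v)=-0.9973611314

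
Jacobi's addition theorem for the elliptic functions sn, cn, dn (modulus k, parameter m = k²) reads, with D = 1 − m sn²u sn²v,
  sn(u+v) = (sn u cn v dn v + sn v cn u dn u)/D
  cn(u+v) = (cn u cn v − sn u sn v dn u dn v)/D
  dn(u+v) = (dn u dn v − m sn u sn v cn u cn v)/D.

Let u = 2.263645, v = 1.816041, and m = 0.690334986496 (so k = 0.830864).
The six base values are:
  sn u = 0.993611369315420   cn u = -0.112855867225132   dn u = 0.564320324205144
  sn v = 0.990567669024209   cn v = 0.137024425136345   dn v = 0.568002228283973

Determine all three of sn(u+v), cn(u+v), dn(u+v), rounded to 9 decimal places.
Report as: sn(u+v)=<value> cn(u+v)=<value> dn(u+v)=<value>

m = k² = 0.690334986496
D = 1 − m·sn²u·sn²v = 0.3312538624606742
sn(u+v) = (sn u·cn v·dn v + sn v·cn u·dn u)/D = 0.01424680649570034/0.3312538624606742 = 0.04300872566396622
cn(u+v) = (cn u·cn v − sn u·sn v·dn u·dn v)/D = -0.3309473521570906/0.3312538624606742 = -0.9990746966652502
dn(u+v) = (dn u·dn v − m·sn u·sn v·cn u·cn v)/D = 0.3310422980083216/0.3312538624606742 = 0.9993613223079692

sn(u+v)=0.043008726 cn(u+v)=-0.999074697 dn(u+v)=0.999361322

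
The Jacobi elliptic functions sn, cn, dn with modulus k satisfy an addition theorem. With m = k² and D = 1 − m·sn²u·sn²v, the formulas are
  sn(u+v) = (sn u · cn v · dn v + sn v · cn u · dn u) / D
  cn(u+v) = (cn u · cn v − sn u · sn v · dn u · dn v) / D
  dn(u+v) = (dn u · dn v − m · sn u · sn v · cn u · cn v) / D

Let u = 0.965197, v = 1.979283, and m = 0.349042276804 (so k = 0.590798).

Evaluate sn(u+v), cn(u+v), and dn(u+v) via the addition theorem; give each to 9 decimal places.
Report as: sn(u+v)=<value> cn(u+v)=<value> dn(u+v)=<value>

sn(u+v)=0.509204721 cn(u+v)=-0.860645428 dn(u+v)=0.953675532

sn u = 0.7968344610734839, cn u = 0.6041976842439322, dn u = 0.8822569332583051
sn v = 0.9818817045374569, cn v = -0.1894949030834818, dn v = 0.8145497187831792
m = k² = 0.349042276804
D = 1 − m·sn²u·sn²v = 0.7863353948687567
sn(u+v) = (sn u·cn v·dn v + sn v·cn u·dn u)/D = 0.4004056954395457/0.7863353948687567 = 0.5092047211055219
cn(u+v) = (cn u·cn v − sn u·sn v·dn u·dn v)/D = -0.6767559621333064/0.7863353948687567 = -0.8606454275738921
dn(u+v) = (dn u·dn v − m·sn u·sn v·cn u·cn v)/D = 0.7499088261904851/0.7863353948687567 = 0.9536755322016868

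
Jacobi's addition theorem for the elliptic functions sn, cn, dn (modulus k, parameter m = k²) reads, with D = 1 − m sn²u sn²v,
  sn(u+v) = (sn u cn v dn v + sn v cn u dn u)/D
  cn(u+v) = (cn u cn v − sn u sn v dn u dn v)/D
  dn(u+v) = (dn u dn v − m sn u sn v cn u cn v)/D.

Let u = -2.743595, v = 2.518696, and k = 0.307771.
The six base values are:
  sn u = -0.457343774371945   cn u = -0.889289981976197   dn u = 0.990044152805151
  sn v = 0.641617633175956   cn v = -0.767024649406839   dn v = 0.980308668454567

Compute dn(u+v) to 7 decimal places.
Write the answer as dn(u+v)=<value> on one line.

dn(u+v)=0.9976455

m = k² = 0.094722988441
D = 1 − m·sn²u·sn²v = 0.991843693898739
dn(u+v) = (dn u·dn v − m·sn u·sn v·cn u·cn v)/D = 0.9895083780074391/0.991843693898739 = 0.9976454799222242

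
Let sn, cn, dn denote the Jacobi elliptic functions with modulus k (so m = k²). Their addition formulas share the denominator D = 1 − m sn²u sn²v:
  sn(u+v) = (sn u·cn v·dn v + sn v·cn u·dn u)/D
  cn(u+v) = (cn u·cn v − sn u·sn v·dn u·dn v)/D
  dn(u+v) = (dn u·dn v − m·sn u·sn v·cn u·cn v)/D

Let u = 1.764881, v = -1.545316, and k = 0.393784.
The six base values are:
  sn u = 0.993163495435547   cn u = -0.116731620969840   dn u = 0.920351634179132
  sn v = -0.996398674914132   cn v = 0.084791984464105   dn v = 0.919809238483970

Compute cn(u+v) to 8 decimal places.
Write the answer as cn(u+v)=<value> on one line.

cn(u+v)=0.97605124

m = k² = 0.155065838656
D = 1 − m·sn²u·sn²v = 0.8481468128189882
cn(u+v) = (cn u·cn v − sn u·sn v·dn u·dn v)/D = 0.8278347492482409/0.8481468128189882 = 0.9760512410543216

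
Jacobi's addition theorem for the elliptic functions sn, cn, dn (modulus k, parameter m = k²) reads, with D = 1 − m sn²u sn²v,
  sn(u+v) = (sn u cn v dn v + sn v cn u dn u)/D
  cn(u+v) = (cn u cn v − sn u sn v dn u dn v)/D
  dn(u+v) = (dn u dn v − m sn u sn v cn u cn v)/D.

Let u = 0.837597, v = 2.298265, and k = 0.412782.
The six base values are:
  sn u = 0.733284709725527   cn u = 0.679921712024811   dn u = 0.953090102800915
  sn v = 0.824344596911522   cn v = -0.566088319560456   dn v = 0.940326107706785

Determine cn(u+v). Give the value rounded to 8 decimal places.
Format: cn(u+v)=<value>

m = k² = 0.170388979524
D = 1 − m·sn²u·sn²v = 0.9377406830149504
cn(u+v) = (cn u·cn v − sn u·sn v·dn u·dn v)/D = -0.9266394511659021/0.9377406830149504 = -0.9881617252507842

cn(u+v)=-0.98816173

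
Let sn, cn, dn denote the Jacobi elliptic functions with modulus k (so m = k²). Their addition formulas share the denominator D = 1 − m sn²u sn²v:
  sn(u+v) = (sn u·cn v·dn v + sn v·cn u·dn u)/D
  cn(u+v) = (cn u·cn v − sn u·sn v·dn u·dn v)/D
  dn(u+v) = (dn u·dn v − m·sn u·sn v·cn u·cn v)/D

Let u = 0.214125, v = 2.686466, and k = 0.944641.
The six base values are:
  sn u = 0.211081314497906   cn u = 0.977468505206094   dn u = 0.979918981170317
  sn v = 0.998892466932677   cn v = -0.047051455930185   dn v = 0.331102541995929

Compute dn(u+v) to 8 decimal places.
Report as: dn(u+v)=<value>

dn(u+v)=0.34686739

m = k² = 0.892346618881
D = 1 − m·sn²u·sn²v = 0.9603292292386083
dn(u+v) = (dn u·dn v − m·sn u·sn v·cn u·cn v)/D = 0.333106889691017/0.9603292292386083 = 0.3468673862557729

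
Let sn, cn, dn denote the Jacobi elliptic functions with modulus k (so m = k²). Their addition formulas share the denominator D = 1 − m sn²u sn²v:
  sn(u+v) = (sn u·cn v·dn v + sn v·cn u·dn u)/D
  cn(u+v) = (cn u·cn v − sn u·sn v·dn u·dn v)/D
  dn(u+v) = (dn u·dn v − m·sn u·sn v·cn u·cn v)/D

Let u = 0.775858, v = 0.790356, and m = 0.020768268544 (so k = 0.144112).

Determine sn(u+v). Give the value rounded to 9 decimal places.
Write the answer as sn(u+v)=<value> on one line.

sn u = 0.699305688291832, cn u = 0.7148227432886331, dn u = 0.9949089033245801
sn v = 0.7095425538227545, cn v = 0.7046625889847449, dn v = 0.9947583636237696
m = k² = 0.020768268544
D = 1 − m·sn²u·sn²v = 0.9948868173554701
sn(u+v) = (sn u·cn v·dn v + sn v·cn u·dn u)/D = 0.9948065768162603/0.9948868173554701 = 0.9999193470676161

sn(u+v)=0.999919347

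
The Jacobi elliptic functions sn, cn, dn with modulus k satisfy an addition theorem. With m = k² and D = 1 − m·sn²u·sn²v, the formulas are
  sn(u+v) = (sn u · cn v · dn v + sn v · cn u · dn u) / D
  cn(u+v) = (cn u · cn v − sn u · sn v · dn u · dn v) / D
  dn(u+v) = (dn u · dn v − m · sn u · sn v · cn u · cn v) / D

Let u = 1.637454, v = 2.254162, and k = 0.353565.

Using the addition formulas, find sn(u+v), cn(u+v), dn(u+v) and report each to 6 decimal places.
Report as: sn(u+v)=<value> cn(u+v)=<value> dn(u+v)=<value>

sn u = 0.999916882136534, cn u = -0.0128929755430117, dn u = 0.935421066013538
sn v = 0.8285227142144953, cn v = -0.5599554553985931, dn v = 0.9561318574246175
m = k² = 0.125008209225
D = 1 − m·sn²u·sn²v = 0.9142023931882023
sn(u+v) = (sn u·cn v·dn v + sn v·cn u·dn u)/D = -0.5453390320377709/0.9142023931882023 = -0.5965189285229805
cn(u+v) = (cn u·cn v − sn u·sn v·dn u·dn v)/D = -0.7337379340385391/0.9142023931882023 = -0.8025990081689581
dn(u+v) = (dn u·dn v − m·sn u·sn v·cn u·cn v)/D = 0.8936382052309386/0.9142023931882023 = 0.9775058694765086

sn(u+v)=-0.596519 cn(u+v)=-0.802599 dn(u+v)=0.977506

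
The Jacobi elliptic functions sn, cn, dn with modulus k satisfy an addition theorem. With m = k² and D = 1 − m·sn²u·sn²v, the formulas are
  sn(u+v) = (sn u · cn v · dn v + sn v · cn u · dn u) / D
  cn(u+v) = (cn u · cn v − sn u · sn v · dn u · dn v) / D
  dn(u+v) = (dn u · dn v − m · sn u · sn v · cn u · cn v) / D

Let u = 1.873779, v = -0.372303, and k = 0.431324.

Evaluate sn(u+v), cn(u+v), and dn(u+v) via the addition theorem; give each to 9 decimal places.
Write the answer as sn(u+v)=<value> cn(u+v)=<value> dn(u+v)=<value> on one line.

sn(u+v)=0.990699979 cn(u+v)=0.136064515 dn(u+v)=0.904103907

sn u = 0.9801064292715913, cn u = -0.1984726361504056, dn u = 0.9062494116948453
sn v = -0.3623131375632436, cn v = 0.9320564308823142, dn v = 0.9877136867464502
m = k² = 0.186040392976
D = 1 − m·sn²u·sn²v = 0.9765403305664748
sn(u+v) = (sn u·cn v·dn v + sn v·cn u·dn u)/D = 0.9674584846778462/0.9765403305664748 = 0.990699978685611
cn(u+v) = (cn u·cn v − sn u·sn v·dn u·dn v)/D = 0.1328724864211007/0.9765403305664748 = 0.1360645149637841
dn(u+v) = (dn u·dn v − m·sn u·sn v·cn u·cn v)/D = 0.8828939286964461/0.9765403305664748 = 0.9041039074999534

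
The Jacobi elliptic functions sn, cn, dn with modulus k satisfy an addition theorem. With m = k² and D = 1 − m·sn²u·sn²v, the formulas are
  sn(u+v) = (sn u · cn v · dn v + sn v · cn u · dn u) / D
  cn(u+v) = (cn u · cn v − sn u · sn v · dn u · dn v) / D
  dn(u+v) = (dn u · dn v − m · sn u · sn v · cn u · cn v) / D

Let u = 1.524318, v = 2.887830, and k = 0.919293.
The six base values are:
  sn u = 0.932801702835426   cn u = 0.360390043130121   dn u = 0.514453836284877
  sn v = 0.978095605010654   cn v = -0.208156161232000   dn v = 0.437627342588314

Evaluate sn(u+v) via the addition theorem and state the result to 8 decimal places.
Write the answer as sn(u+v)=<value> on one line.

sn(u+v)=0.32499700

m = k² = 0.845099619849
D = 1 − m·sn²u·sn²v = 0.2965241681658724
sn(u+v) = (sn u·cn v·dn v + sn v·cn u·dn u)/D = 0.09636946653444494/0.2965241681658724 = 0.3249970049002445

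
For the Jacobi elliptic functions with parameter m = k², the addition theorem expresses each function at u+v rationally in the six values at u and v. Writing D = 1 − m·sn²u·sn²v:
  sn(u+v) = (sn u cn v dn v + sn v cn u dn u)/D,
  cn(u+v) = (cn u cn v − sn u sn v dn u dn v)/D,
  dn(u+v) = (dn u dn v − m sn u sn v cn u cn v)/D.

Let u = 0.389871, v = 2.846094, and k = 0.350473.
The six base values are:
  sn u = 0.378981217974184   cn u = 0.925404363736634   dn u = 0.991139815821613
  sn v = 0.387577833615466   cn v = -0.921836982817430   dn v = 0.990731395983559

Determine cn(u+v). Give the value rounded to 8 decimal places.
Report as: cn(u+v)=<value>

m = k² = 0.122831323729
D = 1 − m·sn²u·sn²v = 0.9973498993517906
cn(u+v) = (cn u·cn v − sn u·sn v·dn u·dn v)/D = -0.9973059064277675/0.9973498993517906 = -0.9999558901805157

cn(u+v)=-0.99995589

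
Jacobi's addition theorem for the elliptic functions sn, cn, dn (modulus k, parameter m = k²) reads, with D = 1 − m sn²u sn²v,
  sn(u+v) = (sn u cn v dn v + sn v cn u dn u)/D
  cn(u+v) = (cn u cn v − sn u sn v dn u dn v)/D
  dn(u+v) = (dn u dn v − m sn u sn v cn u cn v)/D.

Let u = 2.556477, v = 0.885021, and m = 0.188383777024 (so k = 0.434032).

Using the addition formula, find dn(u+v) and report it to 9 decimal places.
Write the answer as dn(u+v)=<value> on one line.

sn u = 0.6737728588160764, cn u = -0.7389385189058773, dn u = 0.9562841848132838
sn v = 0.7620532665193828, cn v = 0.6475143388274414, dn v = 0.9437164812526329
m = k² = 0.188383777024
D = 1 − m·sn²u·sn²v = 0.950336058547143
dn(u+v) = (dn u·dn v − m·sn u·sn v·cn u·cn v)/D = 0.9487418585900988/0.950336058547143 = 0.9983224881948799

dn(u+v)=0.998322488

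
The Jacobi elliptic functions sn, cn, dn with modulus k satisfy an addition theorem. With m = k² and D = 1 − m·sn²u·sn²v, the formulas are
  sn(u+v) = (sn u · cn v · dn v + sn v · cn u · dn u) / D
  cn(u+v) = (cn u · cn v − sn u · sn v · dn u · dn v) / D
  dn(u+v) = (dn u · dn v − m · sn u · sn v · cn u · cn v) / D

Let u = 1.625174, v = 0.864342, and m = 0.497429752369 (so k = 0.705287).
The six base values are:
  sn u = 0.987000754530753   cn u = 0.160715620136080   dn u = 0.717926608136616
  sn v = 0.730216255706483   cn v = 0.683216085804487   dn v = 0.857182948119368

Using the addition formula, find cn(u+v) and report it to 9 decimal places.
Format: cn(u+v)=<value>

cn(u+v)=-0.449999927

m = k² = 0.497429752369
D = 1 − m·sn²u·sn²v = 0.741613558600588
cn(u+v) = (cn u·cn v − sn u·sn v·dn u·dn v)/D = -0.3337260472794982/0.741613558600588 = -0.4499999270634068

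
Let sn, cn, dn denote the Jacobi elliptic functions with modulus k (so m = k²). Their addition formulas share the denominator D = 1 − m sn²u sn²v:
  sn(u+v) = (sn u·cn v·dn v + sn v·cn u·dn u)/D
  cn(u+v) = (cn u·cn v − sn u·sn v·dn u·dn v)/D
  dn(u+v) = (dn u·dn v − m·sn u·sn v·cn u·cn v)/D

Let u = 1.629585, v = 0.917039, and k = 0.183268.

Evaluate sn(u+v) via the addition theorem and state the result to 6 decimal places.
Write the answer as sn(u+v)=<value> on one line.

sn u = 0.9990066370238232, cn u = -0.04456163352426887, dn u = 0.983096910541014
sn v = 0.7915824943378454, cn v = 0.6110623165094333, dn v = 0.9894211388924945
m = k² = 0.033587159824
D = 1 − m·sn²u·sn²v = 0.9789959815766888
sn(u+v) = (sn u·cn v·dn v + sn v·cn u·dn u)/D = 0.5693194219867636/0.9789959815766888 = 0.581533972253763

sn(u+v)=0.581534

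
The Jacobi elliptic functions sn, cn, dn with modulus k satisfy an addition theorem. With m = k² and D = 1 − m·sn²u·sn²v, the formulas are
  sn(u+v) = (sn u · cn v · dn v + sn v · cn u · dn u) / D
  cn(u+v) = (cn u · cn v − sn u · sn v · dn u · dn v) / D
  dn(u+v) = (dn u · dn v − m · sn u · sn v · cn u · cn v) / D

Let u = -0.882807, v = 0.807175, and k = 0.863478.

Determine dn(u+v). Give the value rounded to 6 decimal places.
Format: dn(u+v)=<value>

sn u = -0.724701342316285, cn u = 0.6890631062863362, dn u = 0.780012714472676
sn v = 0.6820346477501659, cn v = 0.7313198611198161, dn v = 0.8081899403710915
m = k² = 0.745594256484
D = 1 − m·sn²u·sn²v = 0.817848160848031
dn(u+v) = (dn u·dn v − m·sn u·sn v·cn u·cn v)/D = 0.8161080584387852/0.817848160848031 = 0.9978723404996821

dn(u+v)=0.997872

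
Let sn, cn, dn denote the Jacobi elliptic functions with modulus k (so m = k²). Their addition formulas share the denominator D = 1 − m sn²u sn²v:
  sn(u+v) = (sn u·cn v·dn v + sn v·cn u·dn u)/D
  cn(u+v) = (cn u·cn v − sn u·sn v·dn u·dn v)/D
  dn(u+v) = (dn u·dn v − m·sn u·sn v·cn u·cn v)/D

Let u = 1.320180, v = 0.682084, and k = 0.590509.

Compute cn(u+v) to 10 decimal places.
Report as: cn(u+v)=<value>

sn u = 0.9410280178241974, cn u = 0.3383286415157044, dn u = 0.8313925726021394
sn v = 0.6173501589580663, cn v = 0.7866884905948798, dn v = 0.9311834921109967
m = k² = 0.348700879081
D = 1 − m·sn²u·sn²v = 0.8823149546203782
cn(u+v) = (cn u·cn v − sn u·sn v·dn u·dn v)/D = -0.1835952617226178/0.8823149546203782 = -0.2080835882483833

cn(u+v)=-0.2080835882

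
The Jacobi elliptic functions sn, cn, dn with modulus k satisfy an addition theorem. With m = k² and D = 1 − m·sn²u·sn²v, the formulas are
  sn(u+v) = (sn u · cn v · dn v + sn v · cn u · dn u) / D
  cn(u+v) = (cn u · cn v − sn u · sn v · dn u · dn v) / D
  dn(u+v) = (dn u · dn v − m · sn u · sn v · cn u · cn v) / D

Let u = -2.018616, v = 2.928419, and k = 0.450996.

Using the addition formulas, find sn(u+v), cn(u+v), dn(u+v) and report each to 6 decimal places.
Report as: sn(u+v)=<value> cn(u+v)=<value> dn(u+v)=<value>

sn(u+v)=0.775970 cn(u+v)=0.630770 dn(u+v)=0.936765

sn u = -0.9491626451281684, cn u = -0.3147860751261064, dn u = 0.9037462647808455
sn v = 0.3822693894776957, cn v = -0.9240509260145513, dn v = 0.9850266809915492
m = k² = 0.203397392016
D = 1 − m·sn²u·sn²v = 0.9732227667373645
sn(u+v) = (sn u·cn v·dn v + sn v·cn u·dn u)/D = 0.7551913308106394/0.9732227667373645 = 0.7759696511645998
cn(u+v) = (cn u·cn v − sn u·sn v·dn u·dn v)/D = 0.6138799618527925/0.9732227667373645 = 0.6307702438063239
dn(u+v) = (dn u·dn v − m·sn u·sn v·cn u·cn v)/D = 0.9116809663596257/0.9732227667373645 = 0.9367649396611921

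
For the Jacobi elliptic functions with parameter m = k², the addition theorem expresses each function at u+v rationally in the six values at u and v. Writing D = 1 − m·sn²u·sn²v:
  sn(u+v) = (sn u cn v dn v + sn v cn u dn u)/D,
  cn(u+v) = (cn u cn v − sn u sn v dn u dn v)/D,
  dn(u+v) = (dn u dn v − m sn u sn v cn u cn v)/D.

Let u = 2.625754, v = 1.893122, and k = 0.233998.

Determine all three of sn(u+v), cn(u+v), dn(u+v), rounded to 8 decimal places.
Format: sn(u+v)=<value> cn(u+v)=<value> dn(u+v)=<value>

sn u = 0.5300965851037328, cn u = -0.8479372679988543, dn u = 0.9922770259234741
sn v = 0.9576590805312256, cn v = -0.2879046464996485, dn v = 0.9745683830170545
m = k² = 0.054755064004
D = 1 − m·sn²u·sn²v = 0.985889052828402
sn(u+v) = (sn u·cn v·dn v + sn v·cn u·dn u)/D = -0.9544994665124488/0.985889052828402 = -0.9681611371726868
cn(u+v) = (cn u·cn v − sn u·sn v·dn u·dn v)/D = -0.2467954475154158/0.985889052828402 = -0.2503278100181639
dn(u+v) = (dn u·dn v − m·sn u·sn v·cn u·cn v)/D = 0.9602559921187962/0.985889052828402 = 0.9740000554463329

sn(u+v)=-0.96816114 cn(u+v)=-0.25032781 dn(u+v)=0.97400006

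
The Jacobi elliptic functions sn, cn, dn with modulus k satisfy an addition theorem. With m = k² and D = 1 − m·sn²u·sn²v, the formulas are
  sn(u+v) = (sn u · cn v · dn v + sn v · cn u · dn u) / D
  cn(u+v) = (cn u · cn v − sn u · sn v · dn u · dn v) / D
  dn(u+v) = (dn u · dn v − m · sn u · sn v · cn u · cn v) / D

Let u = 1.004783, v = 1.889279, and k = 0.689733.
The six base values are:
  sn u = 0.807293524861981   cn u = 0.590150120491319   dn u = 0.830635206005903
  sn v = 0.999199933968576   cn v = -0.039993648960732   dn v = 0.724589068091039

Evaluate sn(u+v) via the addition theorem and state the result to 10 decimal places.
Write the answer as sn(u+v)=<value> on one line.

m = k² = 0.475731611289
D = 1 − m·sn²u·sn²v = 0.6904507601875278
sn(u+v) = (sn u·cn v·dn v + sn v·cn u·dn u)/D = 0.4664127475313176/0.6904507601875278 = 0.6755192034326083

sn(u+v)=0.6755192034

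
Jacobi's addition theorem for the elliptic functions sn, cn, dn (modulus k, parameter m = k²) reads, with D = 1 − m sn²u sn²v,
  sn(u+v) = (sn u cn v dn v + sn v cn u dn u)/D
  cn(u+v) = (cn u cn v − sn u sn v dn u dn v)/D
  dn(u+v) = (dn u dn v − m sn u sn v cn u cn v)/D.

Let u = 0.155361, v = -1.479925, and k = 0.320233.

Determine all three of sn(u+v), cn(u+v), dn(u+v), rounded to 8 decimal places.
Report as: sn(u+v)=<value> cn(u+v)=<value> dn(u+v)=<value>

sn(u+v)=-0.96264980 cn(u+v)=0.27074964 dn(u+v)=0.95129818

sn u = 0.1546737531700807, cn u = 0.9879656016685403, dn u = 0.9987725550089059
sn v = -0.9919911702995965, cn v = 0.126307236719188, dn v = 0.9482019013974765
m = k² = 0.102549174289
D = 1 − m·sn²u·sn²v = 0.9975857567347451
sn(u+v) = (sn u·cn v·dn v + sn v·cn u·dn u)/D = -0.9603257268420031/0.9975857567347451 = -0.9626497976327369
cn(u+v) = (cn u·cn v − sn u·sn v·dn u·dn v)/D = 0.2700959836898959/0.9975857567347451 = 0.2707496391828633
dn(u+v) = (dn u·dn v − m·sn u·sn v·cn u·cn v)/D = 0.9490015165104558/0.9975857567347451 = 0.9512981817389683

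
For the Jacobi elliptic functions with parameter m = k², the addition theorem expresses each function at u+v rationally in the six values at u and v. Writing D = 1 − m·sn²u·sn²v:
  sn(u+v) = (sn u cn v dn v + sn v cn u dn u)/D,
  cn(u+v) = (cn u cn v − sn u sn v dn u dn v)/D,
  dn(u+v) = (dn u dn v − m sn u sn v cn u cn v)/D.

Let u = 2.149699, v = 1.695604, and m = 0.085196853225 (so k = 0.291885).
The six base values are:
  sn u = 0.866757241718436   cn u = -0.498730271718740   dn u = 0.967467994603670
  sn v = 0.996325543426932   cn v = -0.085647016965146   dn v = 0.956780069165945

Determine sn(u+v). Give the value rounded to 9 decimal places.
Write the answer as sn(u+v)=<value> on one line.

sn(u+v)=-0.589194528

m = k² = 0.085196853225
D = 1 − m·sn²u·sn²v = 0.9364638285802735
sn(u+v) = (sn u·cn v·dn v + sn v·cn u·dn u)/D = -0.5517593632220136/0.9364638285802735 = -0.5891945277358002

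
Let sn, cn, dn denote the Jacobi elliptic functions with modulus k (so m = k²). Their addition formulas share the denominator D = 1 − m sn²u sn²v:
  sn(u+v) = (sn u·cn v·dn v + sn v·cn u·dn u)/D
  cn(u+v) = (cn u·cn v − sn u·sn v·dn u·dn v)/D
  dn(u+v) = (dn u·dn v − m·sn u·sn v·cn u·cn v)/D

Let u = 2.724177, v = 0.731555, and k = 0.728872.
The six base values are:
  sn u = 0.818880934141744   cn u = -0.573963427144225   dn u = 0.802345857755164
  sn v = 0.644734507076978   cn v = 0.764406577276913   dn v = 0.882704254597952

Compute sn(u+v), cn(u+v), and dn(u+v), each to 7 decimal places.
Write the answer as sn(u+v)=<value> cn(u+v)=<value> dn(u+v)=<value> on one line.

m = k² = 0.531254392384
D = 1 − m·sn²u·sn²v = 0.8519167686034746
sn(u+v) = (sn u·cn v·dn v + sn v·cn u·dn u)/D = 0.2556244492071784/0.8519167686034746 = 0.3000580087491611
cn(u+v) = (cn u·cn v − sn u·sn v·dn u·dn v)/D = -0.8126612588251717/0.8519167686034746 = -0.9539209565710821
dn(u+v) = (dn u·dn v − m·sn u·sn v·cn u·cn v)/D = 0.8312929498687353/0.8519167686034746 = 0.9757912750460971

sn(u+v)=0.3000580 cn(u+v)=-0.9539210 dn(u+v)=0.9757913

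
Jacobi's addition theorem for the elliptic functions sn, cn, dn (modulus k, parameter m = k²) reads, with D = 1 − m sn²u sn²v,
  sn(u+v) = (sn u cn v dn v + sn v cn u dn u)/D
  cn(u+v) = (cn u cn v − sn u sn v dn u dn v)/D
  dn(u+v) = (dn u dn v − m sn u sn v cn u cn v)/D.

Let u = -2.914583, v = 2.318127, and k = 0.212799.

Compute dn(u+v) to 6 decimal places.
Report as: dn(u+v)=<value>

dn(u+v)=0.992862

sn u = -0.2603400960981264, cn u = -0.9655169777707787, dn u = 0.9984642345012892
sn v = 0.7551163930269117, cn v = -0.6555907511413096, dn v = 0.9870052494163124
m = k² = 0.045283414401
D = 1 − m·sn²u·sn²v = 0.9982499555310051
dn(u+v) = (dn u·dn v − m·sn u·sn v·cn u·cn v)/D = 0.9911243491712518/0.9982499555310051 = 0.9928619016507114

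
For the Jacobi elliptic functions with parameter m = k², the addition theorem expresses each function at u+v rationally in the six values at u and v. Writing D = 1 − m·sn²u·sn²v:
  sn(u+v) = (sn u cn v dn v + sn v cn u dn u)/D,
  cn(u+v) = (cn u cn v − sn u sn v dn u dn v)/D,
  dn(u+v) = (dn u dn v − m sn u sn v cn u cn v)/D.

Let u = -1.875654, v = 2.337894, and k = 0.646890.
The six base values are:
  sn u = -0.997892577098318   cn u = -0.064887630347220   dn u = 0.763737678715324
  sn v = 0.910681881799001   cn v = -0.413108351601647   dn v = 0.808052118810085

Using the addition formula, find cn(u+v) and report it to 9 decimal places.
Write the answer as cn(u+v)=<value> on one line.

cn(u+v)=0.897968828

m = k² = 0.4184666721
D = 1 − m·sn²u·sn²v = 0.6544094550864603
cn(u+v) = (cn u·cn v − sn u·sn v·dn u·dn v)/D = 0.5876392917169636/0.6544094550864603 = 0.8979688284597371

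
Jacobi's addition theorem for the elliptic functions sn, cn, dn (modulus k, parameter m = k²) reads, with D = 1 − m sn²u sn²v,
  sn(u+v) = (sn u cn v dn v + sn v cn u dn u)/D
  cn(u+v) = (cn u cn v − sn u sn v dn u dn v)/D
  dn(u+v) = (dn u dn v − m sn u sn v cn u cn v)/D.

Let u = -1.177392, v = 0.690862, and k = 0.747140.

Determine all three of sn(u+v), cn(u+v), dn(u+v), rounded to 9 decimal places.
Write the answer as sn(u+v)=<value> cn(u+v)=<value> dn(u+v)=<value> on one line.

sn u = -0.8737224637264605, cn u = 0.4864247694965419, dn u = 0.7575363338673503
sn v = 0.6156539973724808, cn v = 0.7880165959669158, dn v = 0.8879294173524742
m = k² = 0.5582181796
D = 1 − m·sn²u·sn²v = 0.8384807137236617
sn(u+v) = (sn u·cn v·dn v + sn v·cn u·dn u)/D = -0.3844874148391488/0.8384807137236617 = -0.4585524849243752
cn(u+v) = (cn u·cn v − sn u·sn v·dn u·dn v)/D = 0.7451304148381339/0.8384807137236617 = 0.8886673272770192
dn(u+v) = (dn u·dn v − m·sn u·sn v·cn u·cn v)/D = 0.7877361197766353/0.8384807137236617 = 0.939480308710177

sn(u+v)=-0.458552485 cn(u+v)=0.888667327 dn(u+v)=0.939480309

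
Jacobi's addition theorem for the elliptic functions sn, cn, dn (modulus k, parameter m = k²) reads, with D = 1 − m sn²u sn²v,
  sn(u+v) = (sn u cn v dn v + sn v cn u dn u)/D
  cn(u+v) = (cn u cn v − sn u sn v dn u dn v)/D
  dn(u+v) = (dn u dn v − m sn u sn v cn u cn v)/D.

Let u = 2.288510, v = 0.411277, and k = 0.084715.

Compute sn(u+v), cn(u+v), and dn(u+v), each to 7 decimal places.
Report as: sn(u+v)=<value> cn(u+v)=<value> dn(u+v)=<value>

sn(u+v)=0.4325887 cn(u+v)=-0.9015914 dn(u+v)=0.9993283

sn u = 0.7565942642733275, cn u = -0.6538846375842624, dn u = 0.9979438090196585
sn v = 0.399706436840187, cn v = 0.9166432044959051, dn v = 0.9994265474866845
m = k² = 0.007176631225
D = 1 − m·sn²u·sn²v = 0.999343659801813
sn(u+v) = (sn u·cn v·dn v + sn v·cn u·dn u)/D = 0.432304797495887/0.999343659801813 = 0.432588722863985
cn(u+v) = (cn u·cn v − sn u·sn v·dn u·dn v)/D = -0.9009996184505973/0.999343659801813 = -0.9015913691084816
dn(u+v) = (dn u·dn v − m·sn u·sn v·cn u·cn v)/D = 0.9986723827979904/0.999343659801813 = 0.9993282821207314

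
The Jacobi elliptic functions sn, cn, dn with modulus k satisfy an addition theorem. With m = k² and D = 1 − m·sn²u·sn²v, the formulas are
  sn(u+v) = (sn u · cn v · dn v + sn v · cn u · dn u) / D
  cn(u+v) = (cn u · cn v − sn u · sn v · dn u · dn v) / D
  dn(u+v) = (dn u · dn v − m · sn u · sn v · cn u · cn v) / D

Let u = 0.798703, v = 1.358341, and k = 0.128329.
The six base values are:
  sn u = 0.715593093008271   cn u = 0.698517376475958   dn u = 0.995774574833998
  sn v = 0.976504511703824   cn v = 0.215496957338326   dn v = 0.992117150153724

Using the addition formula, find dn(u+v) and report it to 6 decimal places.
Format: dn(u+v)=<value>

dn(u+v)=0.994187

m = k² = 0.016468332241
D = 1 − m·sn²u·sn²v = 0.9919586232747763
dn(u+v) = (dn u·dn v − m·sn u·sn v·cn u·cn v)/D = 0.98619279215031/0.9919586232747763 = 0.994187427792672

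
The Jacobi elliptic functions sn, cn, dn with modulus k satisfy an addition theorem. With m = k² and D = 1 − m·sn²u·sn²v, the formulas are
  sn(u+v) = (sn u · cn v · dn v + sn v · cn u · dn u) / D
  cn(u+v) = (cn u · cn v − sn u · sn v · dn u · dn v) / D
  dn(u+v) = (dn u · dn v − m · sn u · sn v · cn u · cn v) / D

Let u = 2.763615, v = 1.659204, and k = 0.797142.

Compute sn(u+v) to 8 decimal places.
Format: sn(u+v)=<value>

sn u = 0.8794843890080157, cn u = -0.4759277355767337, dn u = 0.7130885806762294
sn v = 0.9796835699647315, cn v = 0.2005495019718547, dn v = 0.6245973964314311
m = k² = 0.635435368164
D = 1 − m·sn²u·sn²v = 0.5282636924617098
sn(u+v) = (sn u·cn v·dn v + sn v·cn u·dn u)/D = -0.2223170848551476/0.5282636924617098 = -0.4208449076239739

sn(u+v)=-0.42084491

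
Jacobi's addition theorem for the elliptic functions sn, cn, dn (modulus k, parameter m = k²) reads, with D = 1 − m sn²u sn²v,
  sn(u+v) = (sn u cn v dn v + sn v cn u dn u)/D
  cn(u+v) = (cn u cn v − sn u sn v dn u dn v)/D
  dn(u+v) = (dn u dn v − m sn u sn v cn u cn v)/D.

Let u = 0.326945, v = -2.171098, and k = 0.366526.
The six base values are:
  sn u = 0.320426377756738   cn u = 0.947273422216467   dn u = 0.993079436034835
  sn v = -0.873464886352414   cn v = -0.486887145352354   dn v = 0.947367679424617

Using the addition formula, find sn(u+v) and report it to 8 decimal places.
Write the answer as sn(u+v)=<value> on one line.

sn(u+v)=-0.97979496

m = k² = 0.134341308676
D = 1 − m·sn²u·sn²v = 0.9894765777420624
sn(u+v) = (sn u·cn v·dn v + sn v·cn u·dn u)/D = -0.9694841656549238/0.9894765777420624 = -0.9797949617637638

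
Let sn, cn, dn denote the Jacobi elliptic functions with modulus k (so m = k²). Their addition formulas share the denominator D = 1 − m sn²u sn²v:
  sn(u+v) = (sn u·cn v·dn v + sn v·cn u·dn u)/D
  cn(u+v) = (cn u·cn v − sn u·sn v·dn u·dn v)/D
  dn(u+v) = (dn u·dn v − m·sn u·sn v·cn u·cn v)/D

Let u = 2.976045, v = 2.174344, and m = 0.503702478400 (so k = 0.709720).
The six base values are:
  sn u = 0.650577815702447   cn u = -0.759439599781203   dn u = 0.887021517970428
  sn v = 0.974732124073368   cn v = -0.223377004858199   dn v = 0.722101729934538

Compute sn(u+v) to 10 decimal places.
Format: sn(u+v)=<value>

sn(u+v)=-0.9549959105

m = k² = 0.5037024784
D = 1 − m·sn²u·sn²v = 0.7974449168512705
sn(u+v) = (sn u·cn v·dn v + sn v·cn u·dn u)/D = -0.7615566344654457/0.7974449168512705 = -0.9549959105294313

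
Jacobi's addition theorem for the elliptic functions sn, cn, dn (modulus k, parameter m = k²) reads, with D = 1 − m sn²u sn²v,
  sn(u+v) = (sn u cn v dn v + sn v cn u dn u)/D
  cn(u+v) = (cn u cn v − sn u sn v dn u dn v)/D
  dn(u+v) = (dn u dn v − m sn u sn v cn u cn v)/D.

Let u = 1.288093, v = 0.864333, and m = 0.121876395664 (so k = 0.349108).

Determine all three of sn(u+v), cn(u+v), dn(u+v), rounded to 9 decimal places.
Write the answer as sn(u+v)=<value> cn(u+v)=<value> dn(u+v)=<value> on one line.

sn u = 0.9511599109664735, cn u = 0.3086985969683863, dn u = 0.9432591340573142
sn v = 0.7532995773849615, cn v = 0.6576775400693248, dn v = 0.9648004921467619
m = k² = 0.121876395664
D = 1 − m·sn²u·sn²v = 0.9374305806452067
sn(u+v) = (sn u·cn v·dn v + sn v·cn u·dn u)/D = 0.8228850876872879/0.9374305806452067 = 0.8778090929366946
cn(u+v) = (cn u·cn v − sn u·sn v·dn u·dn v)/D = -0.4490392254477263/0.9374305806452067 = -0.4790106432613553
dn(u+v) = (dn u·dn v − m·sn u·sn v·cn u·cn v)/D = 0.8923277016392943/0.9374305806452067 = 0.9518866997331479

sn(u+v)=0.877809093 cn(u+v)=-0.479010643 dn(u+v)=0.951886700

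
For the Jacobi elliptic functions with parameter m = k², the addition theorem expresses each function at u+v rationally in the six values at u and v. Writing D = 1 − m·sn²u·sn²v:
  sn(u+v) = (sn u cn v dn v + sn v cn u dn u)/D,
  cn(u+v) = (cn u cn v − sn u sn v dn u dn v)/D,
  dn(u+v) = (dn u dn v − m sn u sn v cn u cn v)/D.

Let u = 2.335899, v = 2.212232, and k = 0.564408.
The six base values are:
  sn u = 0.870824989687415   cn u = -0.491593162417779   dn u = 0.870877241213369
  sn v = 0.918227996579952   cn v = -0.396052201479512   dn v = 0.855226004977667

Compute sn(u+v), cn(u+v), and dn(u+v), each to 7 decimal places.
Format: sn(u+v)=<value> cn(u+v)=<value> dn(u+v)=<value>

sn(u+v)=-0.8640626 cn(u+v)=-0.5033844 dn(u+v)=0.8730203

m = k² = 0.318556390464
D = 1 − m·sn²u·sn²v = 0.7963196424301479
sn(u+v) = (sn u·cn v·dn v + sn v·cn u·dn u)/D = -0.6880700272479547/0.7963196424301479 = -0.8640626082613694
cn(u+v) = (cn u·cn v − sn u·sn v·dn u·dn v)/D = -0.4008548496938481/0.7963196424301479 = -0.503384355144813
dn(u+v) = (dn u·dn v − m·sn u·sn v·cn u·cn v)/D = 0.695203222068858/0.7963196424301479 = 0.8730203112248864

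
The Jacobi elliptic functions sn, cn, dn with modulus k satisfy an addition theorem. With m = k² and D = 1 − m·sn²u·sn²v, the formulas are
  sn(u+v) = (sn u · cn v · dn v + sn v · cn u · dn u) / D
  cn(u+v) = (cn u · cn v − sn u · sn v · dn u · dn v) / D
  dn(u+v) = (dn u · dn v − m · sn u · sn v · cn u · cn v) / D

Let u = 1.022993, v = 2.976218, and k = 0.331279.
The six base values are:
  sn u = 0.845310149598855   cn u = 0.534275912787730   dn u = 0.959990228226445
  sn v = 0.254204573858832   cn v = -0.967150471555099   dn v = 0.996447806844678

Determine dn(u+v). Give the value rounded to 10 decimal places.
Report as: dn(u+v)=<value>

dn(u+v)=0.9736999011

m = k² = 0.109745775841
D = 1 − m·sn²u·sn²v = 0.9949325823338997
dn(u+v) = (dn u·dn v − m·sn u·sn v·cn u·cn v)/D = 0.9687657570015137/0.9949325823338997 = 0.9736999010817355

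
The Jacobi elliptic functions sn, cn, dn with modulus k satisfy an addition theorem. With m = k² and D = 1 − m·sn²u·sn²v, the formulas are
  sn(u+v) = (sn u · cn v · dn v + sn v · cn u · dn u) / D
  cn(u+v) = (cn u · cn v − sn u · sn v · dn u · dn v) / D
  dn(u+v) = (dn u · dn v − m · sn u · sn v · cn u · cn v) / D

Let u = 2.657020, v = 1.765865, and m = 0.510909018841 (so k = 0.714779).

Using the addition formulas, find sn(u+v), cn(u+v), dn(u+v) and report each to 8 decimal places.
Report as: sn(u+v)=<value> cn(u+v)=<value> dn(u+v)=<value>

sn u = 0.834640591894396, cn u = -0.5507949549171382, dn u = 0.8025509621385205
sn v = 0.997669372744295, cn v = 0.06823358914790337, dn v = 0.7010489875610878
m = k² = 0.510909018841
D = 1 − m·sn²u·sn²v = 0.6457451097759685
sn(u+v) = (sn u·cn v·dn v + sn v·cn u·dn u)/D = -0.4010856815041783/0.6457451097759685 = -0.6211207416550609
cn(u+v) = (cn u·cn v − sn u·sn v·dn u·dn v)/D = -0.5060800558132147/0.6457451097759685 = -0.7837148871151211
dn(u+v) = (dn u·dn v − m·sn u·sn v·cn u·cn v)/D = 0.5786164135216757/0.6457451097759685 = 0.8960445921493976

sn(u+v)=-0.62112074 cn(u+v)=-0.78371489 dn(u+v)=0.89604459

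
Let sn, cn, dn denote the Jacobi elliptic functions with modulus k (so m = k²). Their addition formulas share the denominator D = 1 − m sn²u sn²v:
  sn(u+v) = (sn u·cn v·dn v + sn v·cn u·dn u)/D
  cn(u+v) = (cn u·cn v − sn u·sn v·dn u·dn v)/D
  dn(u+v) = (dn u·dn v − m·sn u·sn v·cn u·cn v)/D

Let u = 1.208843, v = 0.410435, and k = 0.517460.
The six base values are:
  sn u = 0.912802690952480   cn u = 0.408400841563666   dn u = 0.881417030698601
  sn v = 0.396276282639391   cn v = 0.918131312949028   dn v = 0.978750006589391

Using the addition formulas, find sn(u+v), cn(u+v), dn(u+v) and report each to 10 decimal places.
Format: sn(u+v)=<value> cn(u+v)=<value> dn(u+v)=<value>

sn(u+v)=0.9978724193 cn(u+v)=0.0651968925 dn(u+v)=0.8563721849

m = k² = 0.2677648516
D = 1 − m·sn²u·sn²v = 0.9649648845887584
sn(u+v) = (sn u·cn v·dn v + sn v·cn u·dn u)/D = 0.9629118439296521/0.9649648845887584 = 0.997872419305723
cn(u+v) = (cn u·cn v − sn u·sn v·dn u·dn v)/D = 0.06291271182672875/0.9649648845887584 = 0.06519689247919154
dn(u+v) = (dn u·dn v − m·sn u·sn v·cn u·cn v)/D = 0.8263690865237073/0.9649648845887584 = 0.8563721848550823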